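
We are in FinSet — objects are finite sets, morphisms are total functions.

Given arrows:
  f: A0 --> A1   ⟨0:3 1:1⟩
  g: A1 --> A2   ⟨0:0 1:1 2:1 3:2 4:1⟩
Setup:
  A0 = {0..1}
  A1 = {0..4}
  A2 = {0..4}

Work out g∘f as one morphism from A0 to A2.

Answer: ⟨0:2 1:1⟩

Derivation:
  0 f-->3 g-->2
  1 f-->1 g-->1
result: ⟨0:2 1:1⟩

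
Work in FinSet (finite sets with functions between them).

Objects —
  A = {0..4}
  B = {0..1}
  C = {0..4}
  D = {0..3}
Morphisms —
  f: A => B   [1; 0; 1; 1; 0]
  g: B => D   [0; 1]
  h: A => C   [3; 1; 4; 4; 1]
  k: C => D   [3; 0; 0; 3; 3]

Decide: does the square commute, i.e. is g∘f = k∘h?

Answer: DOES NOT COMMUTE

Trace:
1) trace f;g:
  0 f=>1 g=>1
  1 f=>0 g=>0
  2 f=>1 g=>1
  3 f=>1 g=>1
  4 f=>0 g=>0
  result₁ = [1; 0; 1; 1; 0]
2) trace h;k:
  0 h=>3 k=>3
  1 h=>1 k=>0
  2 h=>4 k=>3
  3 h=>4 k=>3
  4 h=>1 k=>0
  result₂ = [3; 0; 3; 3; 0]
Equal? NO — does not commute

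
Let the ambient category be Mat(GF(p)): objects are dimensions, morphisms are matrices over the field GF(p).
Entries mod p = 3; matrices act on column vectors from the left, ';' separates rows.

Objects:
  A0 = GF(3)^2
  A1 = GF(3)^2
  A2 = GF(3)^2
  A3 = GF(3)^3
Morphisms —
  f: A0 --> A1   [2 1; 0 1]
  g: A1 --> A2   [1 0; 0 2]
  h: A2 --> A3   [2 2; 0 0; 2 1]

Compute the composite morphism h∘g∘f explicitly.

Answer: [1 0; 0 0; 1 1]

Derivation:
  e0=(1,0) f-->(2,0) g-->(2,0) h-->(1,0,1)
  e1=(0,1) f-->(1,1) g-->(1,2) h-->(0,0,1)
composite: [1 0; 0 0; 1 1]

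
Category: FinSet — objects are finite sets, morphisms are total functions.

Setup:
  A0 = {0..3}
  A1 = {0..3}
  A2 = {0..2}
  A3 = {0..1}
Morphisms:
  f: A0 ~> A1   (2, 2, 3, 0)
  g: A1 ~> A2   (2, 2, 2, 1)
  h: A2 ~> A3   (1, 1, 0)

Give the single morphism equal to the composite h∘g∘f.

  0 f~>2 g~>2 h~>0
  1 f~>2 g~>2 h~>0
  2 f~>3 g~>1 h~>1
  3 f~>0 g~>2 h~>0
⟦path⟧: (0, 0, 1, 0)

Answer: (0, 0, 1, 0)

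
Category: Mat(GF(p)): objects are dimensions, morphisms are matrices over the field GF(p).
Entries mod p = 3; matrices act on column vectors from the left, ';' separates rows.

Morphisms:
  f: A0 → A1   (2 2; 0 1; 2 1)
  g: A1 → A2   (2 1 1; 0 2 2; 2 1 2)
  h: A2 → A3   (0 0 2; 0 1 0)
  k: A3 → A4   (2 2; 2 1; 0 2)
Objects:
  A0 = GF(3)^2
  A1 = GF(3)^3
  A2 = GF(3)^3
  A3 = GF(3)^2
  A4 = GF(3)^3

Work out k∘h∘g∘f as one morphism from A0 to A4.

  e0=⟨1,0⟩ f→⟨2,0,2⟩ g→⟨0,1,2⟩ h→⟨1,1⟩ k→⟨1,0,2⟩
  e1=⟨0,1⟩ f→⟨2,1,1⟩ g→⟨0,1,1⟩ h→⟨2,1⟩ k→⟨0,2,2⟩
composite: (1 0; 0 2; 2 2)

Answer: (1 0; 0 2; 2 2)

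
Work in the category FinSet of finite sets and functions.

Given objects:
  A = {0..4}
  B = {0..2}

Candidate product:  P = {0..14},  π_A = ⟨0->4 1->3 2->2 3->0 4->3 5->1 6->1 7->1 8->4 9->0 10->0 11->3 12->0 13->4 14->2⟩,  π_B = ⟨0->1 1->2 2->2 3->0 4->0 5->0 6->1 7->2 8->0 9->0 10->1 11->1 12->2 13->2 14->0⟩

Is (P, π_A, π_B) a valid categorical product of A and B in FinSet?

|A|·|B| = 5·3 = 15;  |P| = 15
Check the pairing map k ↦ (π_A(k), π_B(k)):
  0 -> (4,1)
  1 -> (3,2)
  2 -> (2,2)
  3 -> (0,0)
  4 -> (3,0)
  5 -> (1,0)
  6 -> (1,1)
  7 -> (1,2)
  8 -> (4,0)
  9 -> (0,0)  ✗ repeats pair of k=3
  10 -> (0,1)
  11 -> (3,1)
  12 -> (0,2)
  13 -> (4,2)
  14 -> (2,0)
distinct pairs in image: 14 / 15 needed
  → (0,0) hit at k=3 and k=9

Answer: NOT A VALID PRODUCT — duplicate pair at indices 9,3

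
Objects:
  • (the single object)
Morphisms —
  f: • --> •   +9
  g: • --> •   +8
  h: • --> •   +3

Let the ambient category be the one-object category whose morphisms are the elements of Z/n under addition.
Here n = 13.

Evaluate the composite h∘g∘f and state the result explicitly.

Answer: +7

Trace:
  0 +9≡9 +8≡4 +3≡7  (mod 13)
⟦path⟧: +7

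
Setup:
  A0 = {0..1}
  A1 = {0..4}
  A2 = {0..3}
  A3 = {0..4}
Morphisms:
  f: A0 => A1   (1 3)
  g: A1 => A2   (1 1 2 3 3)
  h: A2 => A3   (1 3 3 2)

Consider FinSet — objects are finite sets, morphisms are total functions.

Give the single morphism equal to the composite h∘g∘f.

  0 f=>1 g=>1 h=>3
  1 f=>3 g=>3 h=>2
⟦path⟧: (3 2)

Answer: (3 2)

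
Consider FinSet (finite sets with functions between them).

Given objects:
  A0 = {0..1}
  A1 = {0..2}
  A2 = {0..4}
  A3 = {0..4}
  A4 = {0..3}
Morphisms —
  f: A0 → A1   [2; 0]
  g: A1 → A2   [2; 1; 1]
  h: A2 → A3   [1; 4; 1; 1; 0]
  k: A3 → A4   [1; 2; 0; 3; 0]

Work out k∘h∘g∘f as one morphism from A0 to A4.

  0 f→2 g→1 h→4 k→0
  1 f→0 g→2 h→1 k→2
composite: [0; 2]

Answer: [0; 2]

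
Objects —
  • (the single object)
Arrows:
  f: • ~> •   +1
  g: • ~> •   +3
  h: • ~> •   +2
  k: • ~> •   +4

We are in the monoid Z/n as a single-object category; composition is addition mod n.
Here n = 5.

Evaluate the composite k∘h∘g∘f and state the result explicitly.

Answer: +0

Work:
  0 +1≡1 +3≡4 +2≡1 +4≡0  (mod 5)
⟦path⟧: +0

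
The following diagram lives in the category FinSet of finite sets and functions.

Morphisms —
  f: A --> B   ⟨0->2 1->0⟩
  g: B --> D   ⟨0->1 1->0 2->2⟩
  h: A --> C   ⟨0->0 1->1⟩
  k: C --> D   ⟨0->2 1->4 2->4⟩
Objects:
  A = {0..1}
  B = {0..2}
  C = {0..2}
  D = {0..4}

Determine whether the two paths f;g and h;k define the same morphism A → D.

Answer: DOES NOT COMMUTE

Derivation:
Path 1 = f;g:
  0 f-->2 g-->2
  1 f-->0 g-->1
  composite₁ = ⟨0->2 1->1⟩
Path 2 = h;k:
  0 h-->0 k-->2
  1 h-->1 k-->4
  composite₂ = ⟨0->2 1->4⟩
Equal? differ; not commutative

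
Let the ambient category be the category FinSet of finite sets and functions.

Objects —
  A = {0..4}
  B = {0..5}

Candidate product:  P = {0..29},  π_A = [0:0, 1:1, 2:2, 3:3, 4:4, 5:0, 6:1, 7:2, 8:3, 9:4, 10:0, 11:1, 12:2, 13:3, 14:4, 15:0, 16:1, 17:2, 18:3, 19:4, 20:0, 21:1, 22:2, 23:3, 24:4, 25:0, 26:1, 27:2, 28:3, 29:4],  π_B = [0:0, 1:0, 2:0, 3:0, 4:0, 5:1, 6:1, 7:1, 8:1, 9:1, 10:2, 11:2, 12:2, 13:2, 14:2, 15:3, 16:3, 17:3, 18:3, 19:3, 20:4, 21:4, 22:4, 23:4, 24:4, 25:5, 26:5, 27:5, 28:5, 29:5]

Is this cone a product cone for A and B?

|A|·|B| = 5·6 = 30;  |P| = 30
Check the pairing map k ↦ (π_A(k), π_B(k)):
  0 : (0,0)
  1 : (1,0)
  2 : (2,0)
  3 : (3,0)
  4 : (4,0)
  5 : (0,1)
  6 : (1,1)
  7 : (2,1)
  8 : (3,1)
  9 : (4,1)
  10 : (0,2)
  11 : (1,2)
  12 : (2,2)
  13 : (3,2)
  14 : (4,2)
  15 : (0,3)
  16 : (1,3)
  17 : (2,3)
  18 : (3,3)
  19 : (4,3)
  20 : (0,4)
  21 : (1,4)
  22 : (2,4)
  23 : (3,4)
  24 : (4,4)
  25 : (0,5)
  26 : (1,5)
  27 : (2,5)
  28 : (3,5)
  29 : (4,5)
distinct pairs in image: 30 / 30 needed
  → bijection onto A×B; projections well-typed.

Answer: VALID PRODUCT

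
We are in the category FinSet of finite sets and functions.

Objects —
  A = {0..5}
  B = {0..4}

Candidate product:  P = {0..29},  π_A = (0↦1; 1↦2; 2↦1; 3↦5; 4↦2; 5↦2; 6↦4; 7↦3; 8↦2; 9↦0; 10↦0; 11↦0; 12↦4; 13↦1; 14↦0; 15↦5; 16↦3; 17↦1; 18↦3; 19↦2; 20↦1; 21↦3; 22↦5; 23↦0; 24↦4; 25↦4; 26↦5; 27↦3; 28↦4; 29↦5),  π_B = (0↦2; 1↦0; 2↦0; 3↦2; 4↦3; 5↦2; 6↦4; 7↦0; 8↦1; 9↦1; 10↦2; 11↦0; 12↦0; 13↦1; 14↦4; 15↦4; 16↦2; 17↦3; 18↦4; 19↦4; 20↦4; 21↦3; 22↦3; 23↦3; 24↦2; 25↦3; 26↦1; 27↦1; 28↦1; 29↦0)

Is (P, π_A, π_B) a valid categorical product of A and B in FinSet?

|A|·|B| = 6·5 = 30;  |P| = 30
Check the pairing map k ↦ (π_A(k), π_B(k)):
  0 ↦ (1,2)
  1 ↦ (2,0)
  2 ↦ (1,0)
  3 ↦ (5,2)
  4 ↦ (2,3)
  5 ↦ (2,2)
  6 ↦ (4,4)
  7 ↦ (3,0)
  8 ↦ (2,1)
  9 ↦ (0,1)
  10 ↦ (0,2)
  11 ↦ (0,0)
  12 ↦ (4,0)
  13 ↦ (1,1)
  14 ↦ (0,4)
  15 ↦ (5,4)
  16 ↦ (3,2)
  17 ↦ (1,3)
  18 ↦ (3,4)
  19 ↦ (2,4)
  20 ↦ (1,4)
  21 ↦ (3,3)
  22 ↦ (5,3)
  23 ↦ (0,3)
  24 ↦ (4,2)
  25 ↦ (4,3)
  26 ↦ (5,1)
  27 ↦ (3,1)
  28 ↦ (4,1)
  29 ↦ (5,0)
distinct pairs in image: 30 / 30 needed
  → bijection onto A×B; projections well-typed.

Answer: VALID PRODUCT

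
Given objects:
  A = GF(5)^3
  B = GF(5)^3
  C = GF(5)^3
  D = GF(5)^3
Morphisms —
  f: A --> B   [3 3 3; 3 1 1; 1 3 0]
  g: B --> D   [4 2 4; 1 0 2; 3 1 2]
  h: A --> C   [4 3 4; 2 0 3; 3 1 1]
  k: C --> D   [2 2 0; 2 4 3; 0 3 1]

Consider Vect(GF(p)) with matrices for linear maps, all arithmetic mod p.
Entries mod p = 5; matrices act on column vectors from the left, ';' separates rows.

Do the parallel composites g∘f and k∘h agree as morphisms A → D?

1) trace f;g:
  e0=⟨1,0,0⟩ f-->⟨3,3,1⟩ g-->⟨2,0,4⟩
  e1=⟨0,1,0⟩ f-->⟨3,1,3⟩ g-->⟨1,4,1⟩
  e2=⟨0,0,1⟩ f-->⟨3,1,0⟩ g-->⟨4,3,0⟩
  ⟦path⟧₁ = [2 1 4; 0 4 3; 4 1 0]
2) trace h;k:
  e0=⟨1,0,0⟩ h-->⟨4,2,3⟩ k-->⟨2,0,4⟩
  e1=⟨0,1,0⟩ h-->⟨3,0,1⟩ k-->⟨1,4,1⟩
  e2=⟨0,0,1⟩ h-->⟨4,3,1⟩ k-->⟨4,3,0⟩
  ⟦path⟧₂ = [2 1 4; 0 4 3; 4 1 0]
Equal? equal; square commutes

Answer: COMMUTES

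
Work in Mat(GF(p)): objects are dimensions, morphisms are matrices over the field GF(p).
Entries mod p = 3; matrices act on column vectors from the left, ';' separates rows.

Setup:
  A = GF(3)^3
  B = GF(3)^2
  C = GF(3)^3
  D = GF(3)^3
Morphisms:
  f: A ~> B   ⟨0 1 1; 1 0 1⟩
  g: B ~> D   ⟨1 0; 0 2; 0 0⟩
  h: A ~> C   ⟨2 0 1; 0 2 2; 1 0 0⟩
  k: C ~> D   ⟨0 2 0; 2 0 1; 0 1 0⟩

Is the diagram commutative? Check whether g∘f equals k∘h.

Answer: DOES NOT COMMUTE

Trace:
Along f;g (path 1):
  e0=(1,0,0) f~>(0,1) g~>(0,2,0)
  e1=(0,1,0) f~>(1,0) g~>(1,0,0)
  e2=(0,0,1) f~>(1,1) g~>(1,2,0)
  ⟦path⟧₁ = ⟨0 1 1; 2 0 2; 0 0 0⟩
Along h;k (path 2):
  e0=(1,0,0) h~>(2,0,1) k~>(0,2,0)
  e1=(0,1,0) h~>(0,2,0) k~>(1,0,2)
  e2=(0,0,1) h~>(1,2,0) k~>(1,2,2)
  ⟦path⟧₂ = ⟨0 1 1; 2 0 2; 0 2 2⟩
Equal? differ; not commutative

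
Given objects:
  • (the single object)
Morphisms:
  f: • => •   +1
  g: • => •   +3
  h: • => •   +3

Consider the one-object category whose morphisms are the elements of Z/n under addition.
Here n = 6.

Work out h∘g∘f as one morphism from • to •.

Answer: +1

Trace:
  0 +1≡1 +3≡4 +3≡1  (mod 6)
result: +1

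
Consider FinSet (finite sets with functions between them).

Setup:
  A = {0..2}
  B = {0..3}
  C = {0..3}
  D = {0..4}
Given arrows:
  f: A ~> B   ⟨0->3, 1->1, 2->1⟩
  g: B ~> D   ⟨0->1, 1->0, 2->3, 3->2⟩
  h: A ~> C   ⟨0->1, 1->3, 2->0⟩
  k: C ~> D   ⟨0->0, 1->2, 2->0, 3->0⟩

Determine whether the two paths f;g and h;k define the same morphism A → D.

1) trace f;g:
  0 f~>3 g~>2
  1 f~>1 g~>0
  2 f~>1 g~>0
  ⟦path⟧₁ = ⟨0->2, 1->0, 2->0⟩
2) trace h;k:
  0 h~>1 k~>2
  1 h~>3 k~>0
  2 h~>0 k~>0
  ⟦path⟧₂ = ⟨0->2, 1->0, 2->0⟩
Equal? same morphism ✓

Answer: COMMUTES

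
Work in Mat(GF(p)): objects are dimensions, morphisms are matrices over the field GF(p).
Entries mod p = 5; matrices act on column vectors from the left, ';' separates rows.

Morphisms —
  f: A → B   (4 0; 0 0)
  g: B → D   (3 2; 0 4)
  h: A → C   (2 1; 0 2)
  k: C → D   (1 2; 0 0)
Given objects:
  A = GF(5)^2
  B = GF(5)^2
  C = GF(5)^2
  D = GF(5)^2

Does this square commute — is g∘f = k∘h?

Answer: COMMUTES

Trace:
1) trace f;g:
  e0=⟨1,0⟩ f→⟨4,0⟩ g→⟨2,0⟩
  e1=⟨0,1⟩ f→⟨0,0⟩ g→⟨0,0⟩
  ⟦path⟧₁ = (2 0; 0 0)
2) trace h;k:
  e0=⟨1,0⟩ h→⟨2,0⟩ k→⟨2,0⟩
  e1=⟨0,1⟩ h→⟨1,2⟩ k→⟨0,0⟩
  ⟦path⟧₂ = (2 0; 0 0)
Equal? YES — commutes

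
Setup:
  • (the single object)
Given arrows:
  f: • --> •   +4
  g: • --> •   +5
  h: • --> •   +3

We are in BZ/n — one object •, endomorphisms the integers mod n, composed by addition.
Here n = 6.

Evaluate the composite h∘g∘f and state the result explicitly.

  0 +4≡4 +5≡3 +3≡0  (mod 6)
result: +0

Answer: +0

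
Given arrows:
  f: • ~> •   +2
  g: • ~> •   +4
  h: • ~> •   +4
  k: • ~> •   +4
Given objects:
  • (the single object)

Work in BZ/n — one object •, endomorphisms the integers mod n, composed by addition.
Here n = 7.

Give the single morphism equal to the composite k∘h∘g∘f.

Answer: +0

Trace:
  0 +2≡2 +4≡6 +4≡3 +4≡0  (mod 7)
composite: +0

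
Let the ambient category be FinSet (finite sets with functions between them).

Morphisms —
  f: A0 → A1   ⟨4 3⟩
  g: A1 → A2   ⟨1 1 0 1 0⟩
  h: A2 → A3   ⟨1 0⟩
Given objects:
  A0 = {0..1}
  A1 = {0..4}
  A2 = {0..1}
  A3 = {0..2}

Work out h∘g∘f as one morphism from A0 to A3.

  0 f→4 g→0 h→1
  1 f→3 g→1 h→0
composite: ⟨1 0⟩

Answer: ⟨1 0⟩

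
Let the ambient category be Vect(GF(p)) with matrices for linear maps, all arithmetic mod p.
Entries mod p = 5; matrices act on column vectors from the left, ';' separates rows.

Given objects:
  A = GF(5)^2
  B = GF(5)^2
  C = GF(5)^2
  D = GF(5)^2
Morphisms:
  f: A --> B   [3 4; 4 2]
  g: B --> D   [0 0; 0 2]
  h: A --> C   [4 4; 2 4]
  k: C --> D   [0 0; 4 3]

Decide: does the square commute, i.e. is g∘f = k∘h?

Answer: DOES NOT COMMUTE

Trace:
Path 1 = f;g:
  e0=(1,0) f-->(3,4) g-->(0,3)
  e1=(0,1) f-->(4,2) g-->(0,4)
  composite₁ = [0 0; 3 4]
Path 2 = h;k:
  e0=(1,0) h-->(4,2) k-->(0,2)
  e1=(0,1) h-->(4,4) k-->(0,3)
  composite₂ = [0 0; 2 3]
Equal? NO — does not commute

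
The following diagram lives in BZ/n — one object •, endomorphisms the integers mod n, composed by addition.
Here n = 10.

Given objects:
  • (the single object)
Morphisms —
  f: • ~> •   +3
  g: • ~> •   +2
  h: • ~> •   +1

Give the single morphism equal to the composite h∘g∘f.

Answer: +6

Derivation:
  0 +3≡3 +2≡5 +1≡6  (mod 10)
⟦path⟧: +6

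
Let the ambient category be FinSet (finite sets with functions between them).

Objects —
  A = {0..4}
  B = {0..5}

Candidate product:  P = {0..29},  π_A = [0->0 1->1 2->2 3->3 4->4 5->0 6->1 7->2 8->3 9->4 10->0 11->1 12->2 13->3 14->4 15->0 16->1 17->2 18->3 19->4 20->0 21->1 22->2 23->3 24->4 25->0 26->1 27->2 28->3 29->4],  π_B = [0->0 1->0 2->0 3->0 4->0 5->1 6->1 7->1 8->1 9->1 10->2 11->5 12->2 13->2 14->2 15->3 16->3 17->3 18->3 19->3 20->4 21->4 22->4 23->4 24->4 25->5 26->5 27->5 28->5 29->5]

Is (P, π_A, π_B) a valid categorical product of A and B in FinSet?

Answer: NOT A VALID PRODUCT — duplicate pair at indices 26,11

Work:
|A|·|B| = 5·6 = 30;  |P| = 30
Check the pairing map k ↦ (π_A(k), π_B(k)):
  0 -> (0,0)
  1 -> (1,0)
  2 -> (2,0)
  3 -> (3,0)
  4 -> (4,0)
  5 -> (0,1)
  6 -> (1,1)
  7 -> (2,1)
  8 -> (3,1)
  9 -> (4,1)
  10 -> (0,2)
  11 -> (1,5)
  12 -> (2,2)
  13 -> (3,2)
  14 -> (4,2)
  15 -> (0,3)
  16 -> (1,3)
  17 -> (2,3)
  18 -> (3,3)
  19 -> (4,3)
  20 -> (0,4)
  21 -> (1,4)
  22 -> (2,4)
  23 -> (3,4)
  24 -> (4,4)
  25 -> (0,5)
  26 -> (1,5)  ✗ repeats pair of k=11
  27 -> (2,5)
  28 -> (3,5)
  29 -> (4,5)
distinct pairs in image: 29 / 30 needed
  → (1,5) hit at k=11 and k=26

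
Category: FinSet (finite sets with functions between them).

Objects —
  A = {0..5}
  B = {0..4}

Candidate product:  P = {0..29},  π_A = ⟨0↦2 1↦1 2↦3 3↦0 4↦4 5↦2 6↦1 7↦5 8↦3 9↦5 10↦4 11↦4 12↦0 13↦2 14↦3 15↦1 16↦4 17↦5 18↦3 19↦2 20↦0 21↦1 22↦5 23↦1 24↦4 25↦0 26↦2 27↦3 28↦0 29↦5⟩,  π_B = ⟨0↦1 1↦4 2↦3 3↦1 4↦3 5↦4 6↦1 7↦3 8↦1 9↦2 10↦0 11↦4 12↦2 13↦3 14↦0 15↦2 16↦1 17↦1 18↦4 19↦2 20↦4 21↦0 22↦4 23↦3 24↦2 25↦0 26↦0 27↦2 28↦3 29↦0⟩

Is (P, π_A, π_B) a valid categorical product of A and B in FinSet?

Answer: VALID PRODUCT

Trace:
|A|·|B| = 6·5 = 30;  |P| = 30
Check the pairing map k ↦ (π_A(k), π_B(k)):
  0 ↦ (2,1)
  1 ↦ (1,4)
  2 ↦ (3,3)
  3 ↦ (0,1)
  4 ↦ (4,3)
  5 ↦ (2,4)
  6 ↦ (1,1)
  7 ↦ (5,3)
  8 ↦ (3,1)
  9 ↦ (5,2)
  10 ↦ (4,0)
  11 ↦ (4,4)
  12 ↦ (0,2)
  13 ↦ (2,3)
  14 ↦ (3,0)
  15 ↦ (1,2)
  16 ↦ (4,1)
  17 ↦ (5,1)
  18 ↦ (3,4)
  19 ↦ (2,2)
  20 ↦ (0,4)
  21 ↦ (1,0)
  22 ↦ (5,4)
  23 ↦ (1,3)
  24 ↦ (4,2)
  25 ↦ (0,0)
  26 ↦ (2,0)
  27 ↦ (3,2)
  28 ↦ (0,3)
  29 ↦ (5,0)
distinct pairs in image: 30 / 30 needed
  → bijection onto A×B; projections well-typed.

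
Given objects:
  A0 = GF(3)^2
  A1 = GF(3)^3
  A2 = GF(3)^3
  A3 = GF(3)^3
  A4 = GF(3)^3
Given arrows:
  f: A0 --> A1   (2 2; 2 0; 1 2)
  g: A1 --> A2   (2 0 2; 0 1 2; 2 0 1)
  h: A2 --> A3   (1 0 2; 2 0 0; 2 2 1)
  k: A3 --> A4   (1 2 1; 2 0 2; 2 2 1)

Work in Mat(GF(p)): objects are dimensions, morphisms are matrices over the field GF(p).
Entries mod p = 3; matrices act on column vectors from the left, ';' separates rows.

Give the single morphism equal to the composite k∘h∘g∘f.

Answer: (2 1; 1 1; 0 0)

Trace:
  e0=(1,0) f-->(2,2,1) g-->(0,1,2) h-->(1,0,1) k-->(2,1,0)
  e1=(0,1) f-->(2,0,2) g-->(2,1,0) h-->(2,1,0) k-->(1,1,0)
⟦path⟧: (2 1; 1 1; 0 0)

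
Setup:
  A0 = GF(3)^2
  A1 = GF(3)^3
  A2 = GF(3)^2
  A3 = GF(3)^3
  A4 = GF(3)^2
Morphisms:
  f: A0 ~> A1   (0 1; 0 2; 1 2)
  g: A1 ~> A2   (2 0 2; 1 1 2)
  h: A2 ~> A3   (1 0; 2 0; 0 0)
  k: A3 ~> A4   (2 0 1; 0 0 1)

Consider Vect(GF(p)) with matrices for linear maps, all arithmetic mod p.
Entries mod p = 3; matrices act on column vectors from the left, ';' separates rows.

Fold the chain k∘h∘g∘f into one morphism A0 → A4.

Answer: (1 0; 0 0)

Trace:
  e0=[1,0] f~>[0,0,1] g~>[2,2] h~>[2,1,0] k~>[1,0]
  e1=[0,1] f~>[1,2,2] g~>[0,1] h~>[0,0,0] k~>[0,0]
⟦path⟧: (1 0; 0 0)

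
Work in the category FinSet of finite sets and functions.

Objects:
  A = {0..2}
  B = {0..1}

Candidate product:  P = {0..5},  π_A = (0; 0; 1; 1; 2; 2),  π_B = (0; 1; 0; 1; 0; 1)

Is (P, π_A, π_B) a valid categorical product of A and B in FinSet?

Answer: VALID PRODUCT

Derivation:
|A|·|B| = 3·2 = 6;  |P| = 6
Check the pairing map k ↦ (π_A(k), π_B(k)):
  0 ↦ (0,0)
  1 ↦ (0,1)
  2 ↦ (1,0)
  3 ↦ (1,1)
  4 ↦ (2,0)
  5 ↦ (2,1)
distinct pairs in image: 6 / 6 needed
  → bijection onto A×B; projections well-typed.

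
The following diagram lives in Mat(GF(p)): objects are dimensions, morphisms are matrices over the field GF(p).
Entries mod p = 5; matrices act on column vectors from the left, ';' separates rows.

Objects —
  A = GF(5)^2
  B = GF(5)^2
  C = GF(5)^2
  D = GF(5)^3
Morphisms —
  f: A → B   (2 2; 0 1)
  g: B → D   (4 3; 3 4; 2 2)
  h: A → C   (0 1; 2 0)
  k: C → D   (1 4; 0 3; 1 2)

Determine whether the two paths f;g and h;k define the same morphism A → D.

1) trace f;g:
  e0=⟨1,0⟩ f→⟨2,0⟩ g→⟨3,1,4⟩
  e1=⟨0,1⟩ f→⟨2,1⟩ g→⟨1,0,1⟩
  result₁ = (3 1; 1 0; 4 1)
2) trace h;k:
  e0=⟨1,0⟩ h→⟨0,2⟩ k→⟨3,1,4⟩
  e1=⟨0,1⟩ h→⟨1,0⟩ k→⟨1,0,1⟩
  result₂ = (3 1; 1 0; 4 1)
Equal? YES — commutes

Answer: COMMUTES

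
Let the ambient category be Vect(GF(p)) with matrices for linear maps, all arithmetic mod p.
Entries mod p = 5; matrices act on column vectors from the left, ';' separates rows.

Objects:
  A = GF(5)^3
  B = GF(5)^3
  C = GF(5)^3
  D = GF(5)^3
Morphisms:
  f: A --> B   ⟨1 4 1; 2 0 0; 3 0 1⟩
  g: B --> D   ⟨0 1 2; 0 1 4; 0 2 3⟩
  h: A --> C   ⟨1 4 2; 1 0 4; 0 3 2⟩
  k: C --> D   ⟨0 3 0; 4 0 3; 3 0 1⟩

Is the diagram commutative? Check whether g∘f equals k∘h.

Along f;g (path 1):
  e0=[1,0,0] f-->[1,2,3] g-->[3,4,3]
  e1=[0,1,0] f-->[4,0,0] g-->[0,0,0]
  e2=[0,0,1] f-->[1,0,1] g-->[2,4,3]
  ⟦path⟧₁ = ⟨3 0 2; 4 0 4; 3 0 3⟩
Along h;k (path 2):
  e0=[1,0,0] h-->[1,1,0] k-->[3,4,3]
  e1=[0,1,0] h-->[4,0,3] k-->[0,0,0]
  e2=[0,0,1] h-->[2,4,2] k-->[2,4,3]
  ⟦path⟧₂ = ⟨3 0 2; 4 0 4; 3 0 3⟩
Equal? equal; square commutes

Answer: COMMUTES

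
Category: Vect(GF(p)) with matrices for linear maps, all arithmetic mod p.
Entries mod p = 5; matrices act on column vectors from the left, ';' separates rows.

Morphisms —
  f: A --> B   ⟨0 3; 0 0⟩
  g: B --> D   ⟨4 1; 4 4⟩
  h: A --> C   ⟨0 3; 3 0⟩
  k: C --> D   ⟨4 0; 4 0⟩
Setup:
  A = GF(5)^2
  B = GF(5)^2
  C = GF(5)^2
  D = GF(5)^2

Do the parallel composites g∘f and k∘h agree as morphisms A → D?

Path 1 = f;g:
  e0=⟨1,0⟩ f-->⟨0,0⟩ g-->⟨0,0⟩
  e1=⟨0,1⟩ f-->⟨3,0⟩ g-->⟨2,2⟩
  result₁ = ⟨0 2; 0 2⟩
Path 2 = h;k:
  e0=⟨1,0⟩ h-->⟨0,3⟩ k-->⟨0,0⟩
  e1=⟨0,1⟩ h-->⟨3,0⟩ k-->⟨2,2⟩
  result₂ = ⟨0 2; 0 2⟩
Equal? YES — commutes

Answer: COMMUTES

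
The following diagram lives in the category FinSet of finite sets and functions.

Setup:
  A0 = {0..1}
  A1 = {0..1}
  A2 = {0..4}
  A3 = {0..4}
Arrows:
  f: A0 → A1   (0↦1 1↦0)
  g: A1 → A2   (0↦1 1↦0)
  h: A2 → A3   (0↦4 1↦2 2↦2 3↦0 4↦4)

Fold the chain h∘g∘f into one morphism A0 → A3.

  0 f→1 g→0 h→4
  1 f→0 g→1 h→2
composite: (0↦4 1↦2)

Answer: (0↦4 1↦2)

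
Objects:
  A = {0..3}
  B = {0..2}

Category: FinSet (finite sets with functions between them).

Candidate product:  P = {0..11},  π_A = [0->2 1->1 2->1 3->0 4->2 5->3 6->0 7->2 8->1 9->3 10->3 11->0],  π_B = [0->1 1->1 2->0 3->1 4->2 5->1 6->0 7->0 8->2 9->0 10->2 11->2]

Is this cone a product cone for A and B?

|A|·|B| = 4·3 = 12;  |P| = 12
Check the pairing map k ↦ (π_A(k), π_B(k)):
  0 -> (2,1)
  1 -> (1,1)
  2 -> (1,0)
  3 -> (0,1)
  4 -> (2,2)
  5 -> (3,1)
  6 -> (0,0)
  7 -> (2,0)
  8 -> (1,2)
  9 -> (3,0)
  10 -> (3,2)
  11 -> (0,2)
distinct pairs in image: 12 / 12 needed
  → bijection onto A×B; projections well-typed.

Answer: VALID PRODUCT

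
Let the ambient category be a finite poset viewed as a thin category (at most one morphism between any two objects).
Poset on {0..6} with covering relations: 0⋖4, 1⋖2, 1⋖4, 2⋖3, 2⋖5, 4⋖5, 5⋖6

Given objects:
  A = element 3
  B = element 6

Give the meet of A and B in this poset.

Answer: A∧B = 2

Trace:
Lower bounds of A=3 and B=6: {1,2}
  1 ⊑ 2
  2 ⊑ 2
glb = 2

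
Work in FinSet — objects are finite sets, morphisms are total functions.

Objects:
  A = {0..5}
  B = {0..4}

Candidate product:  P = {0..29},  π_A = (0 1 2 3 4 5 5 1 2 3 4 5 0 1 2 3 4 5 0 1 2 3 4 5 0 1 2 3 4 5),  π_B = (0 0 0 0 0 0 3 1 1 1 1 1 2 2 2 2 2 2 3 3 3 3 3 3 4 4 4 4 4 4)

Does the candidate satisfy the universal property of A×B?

Answer: NOT A VALID PRODUCT — duplicate pair at indices 23,6

Trace:
|A|·|B| = 6·5 = 30;  |P| = 30
Check the pairing map k ↦ (π_A(k), π_B(k)):
  0 ↦ (0,0)
  1 ↦ (1,0)
  2 ↦ (2,0)
  3 ↦ (3,0)
  4 ↦ (4,0)
  5 ↦ (5,0)
  6 ↦ (5,3)
  7 ↦ (1,1)
  8 ↦ (2,1)
  9 ↦ (3,1)
  10 ↦ (4,1)
  11 ↦ (5,1)
  12 ↦ (0,2)
  13 ↦ (1,2)
  14 ↦ (2,2)
  15 ↦ (3,2)
  16 ↦ (4,2)
  17 ↦ (5,2)
  18 ↦ (0,3)
  19 ↦ (1,3)
  20 ↦ (2,3)
  21 ↦ (3,3)
  22 ↦ (4,3)
  23 ↦ (5,3)  ✗ repeats pair of k=6
  24 ↦ (0,4)
  25 ↦ (1,4)
  26 ↦ (2,4)
  27 ↦ (3,4)
  28 ↦ (4,4)
  29 ↦ (5,4)
distinct pairs in image: 29 / 30 needed
  → (5,3) hit at k=6 and k=23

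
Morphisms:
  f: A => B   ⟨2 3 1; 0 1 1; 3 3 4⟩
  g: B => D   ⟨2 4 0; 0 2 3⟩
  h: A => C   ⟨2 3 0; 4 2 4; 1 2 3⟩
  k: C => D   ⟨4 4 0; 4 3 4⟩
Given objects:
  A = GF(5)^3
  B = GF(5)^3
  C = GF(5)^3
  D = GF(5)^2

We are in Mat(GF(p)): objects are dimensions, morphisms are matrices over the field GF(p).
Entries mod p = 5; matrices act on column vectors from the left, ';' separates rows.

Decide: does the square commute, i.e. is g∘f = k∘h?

Answer: COMMUTES

Work:
Path 1 = f;g:
  e0=[1,0,0] f=>[2,0,3] g=>[4,4]
  e1=[0,1,0] f=>[3,1,3] g=>[0,1]
  e2=[0,0,1] f=>[1,1,4] g=>[1,4]
  ⟦path⟧₁ = ⟨4 0 1; 4 1 4⟩
Path 2 = h;k:
  e0=[1,0,0] h=>[2,4,1] k=>[4,4]
  e1=[0,1,0] h=>[3,2,2] k=>[0,1]
  e2=[0,0,1] h=>[0,4,3] k=>[1,4]
  ⟦path⟧₂ = ⟨4 0 1; 4 1 4⟩
Equal? YES — commutes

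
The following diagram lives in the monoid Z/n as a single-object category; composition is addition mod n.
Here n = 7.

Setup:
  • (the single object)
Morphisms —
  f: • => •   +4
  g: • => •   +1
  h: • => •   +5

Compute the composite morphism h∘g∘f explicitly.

  0 +4≡4 +1≡5 +5≡3  (mod 7)
composite: +3

Answer: +3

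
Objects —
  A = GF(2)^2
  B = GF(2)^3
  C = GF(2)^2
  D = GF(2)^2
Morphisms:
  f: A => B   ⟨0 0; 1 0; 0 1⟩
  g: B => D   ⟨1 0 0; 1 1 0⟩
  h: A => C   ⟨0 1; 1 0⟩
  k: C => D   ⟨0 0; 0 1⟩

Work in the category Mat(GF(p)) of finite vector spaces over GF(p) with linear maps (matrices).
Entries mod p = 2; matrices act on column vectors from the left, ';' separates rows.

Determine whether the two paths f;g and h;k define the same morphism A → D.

Along f;g (path 1):
  e0=(1,0) f=>(0,1,0) g=>(0,1)
  e1=(0,1) f=>(0,0,1) g=>(0,0)
  composite₁ = ⟨0 0; 1 0⟩
Along h;k (path 2):
  e0=(1,0) h=>(0,1) k=>(0,1)
  e1=(0,1) h=>(1,0) k=>(0,0)
  composite₂ = ⟨0 0; 1 0⟩
Equal? YES — commutes

Answer: COMMUTES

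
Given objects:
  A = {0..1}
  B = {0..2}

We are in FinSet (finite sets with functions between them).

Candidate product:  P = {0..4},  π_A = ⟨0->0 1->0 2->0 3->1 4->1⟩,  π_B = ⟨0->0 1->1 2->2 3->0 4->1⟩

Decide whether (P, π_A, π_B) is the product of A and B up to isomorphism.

Answer: NOT A VALID PRODUCT — |P|=5 ≠ |A|·|B|=6

Derivation:
|A|·|B| = 2·3 = 6;  |P| = 5
  → cardinalities differ; no bijection possible.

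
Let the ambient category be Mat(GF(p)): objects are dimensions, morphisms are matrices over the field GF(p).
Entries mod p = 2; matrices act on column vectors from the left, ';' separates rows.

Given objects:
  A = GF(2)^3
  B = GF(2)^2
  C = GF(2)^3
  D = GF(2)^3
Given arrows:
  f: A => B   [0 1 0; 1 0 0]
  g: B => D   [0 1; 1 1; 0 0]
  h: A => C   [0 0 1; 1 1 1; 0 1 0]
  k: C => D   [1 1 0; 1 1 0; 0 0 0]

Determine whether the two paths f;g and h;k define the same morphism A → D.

Answer: DOES NOT COMMUTE

Derivation:
Path 1 = f;g:
  e0=[1,0,0] f=>[0,1] g=>[1,1,0]
  e1=[0,1,0] f=>[1,0] g=>[0,1,0]
  e2=[0,0,1] f=>[0,0] g=>[0,0,0]
  ⟦path⟧₁ = [1 0 0; 1 1 0; 0 0 0]
Path 2 = h;k:
  e0=[1,0,0] h=>[0,1,0] k=>[1,1,0]
  e1=[0,1,0] h=>[0,1,1] k=>[1,1,0]
  e2=[0,0,1] h=>[1,1,0] k=>[0,0,0]
  ⟦path⟧₂ = [1 1 0; 1 1 0; 0 0 0]
Equal? differ; not commutative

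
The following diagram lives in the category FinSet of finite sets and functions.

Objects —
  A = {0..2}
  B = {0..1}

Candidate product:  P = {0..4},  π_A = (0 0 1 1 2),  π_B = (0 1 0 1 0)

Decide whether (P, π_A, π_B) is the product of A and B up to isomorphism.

|A|·|B| = 3·2 = 6;  |P| = 5
  → cardinalities differ; no bijection possible.

Answer: NOT A VALID PRODUCT — |P|=5 ≠ |A|·|B|=6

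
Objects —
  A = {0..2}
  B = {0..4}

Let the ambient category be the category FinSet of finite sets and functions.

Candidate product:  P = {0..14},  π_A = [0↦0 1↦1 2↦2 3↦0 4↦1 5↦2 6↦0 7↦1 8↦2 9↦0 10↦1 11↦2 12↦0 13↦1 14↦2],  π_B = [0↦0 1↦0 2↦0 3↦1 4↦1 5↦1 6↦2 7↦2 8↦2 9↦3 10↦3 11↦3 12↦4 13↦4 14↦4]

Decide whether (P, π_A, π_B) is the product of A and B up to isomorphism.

|A|·|B| = 3·5 = 15;  |P| = 15
Check the pairing map k ↦ (π_A(k), π_B(k)):
  0 ↦ (0,0)
  1 ↦ (1,0)
  2 ↦ (2,0)
  3 ↦ (0,1)
  4 ↦ (1,1)
  5 ↦ (2,1)
  6 ↦ (0,2)
  7 ↦ (1,2)
  8 ↦ (2,2)
  9 ↦ (0,3)
  10 ↦ (1,3)
  11 ↦ (2,3)
  12 ↦ (0,4)
  13 ↦ (1,4)
  14 ↦ (2,4)
distinct pairs in image: 15 / 15 needed
  → bijection onto A×B; projections well-typed.

Answer: VALID PRODUCT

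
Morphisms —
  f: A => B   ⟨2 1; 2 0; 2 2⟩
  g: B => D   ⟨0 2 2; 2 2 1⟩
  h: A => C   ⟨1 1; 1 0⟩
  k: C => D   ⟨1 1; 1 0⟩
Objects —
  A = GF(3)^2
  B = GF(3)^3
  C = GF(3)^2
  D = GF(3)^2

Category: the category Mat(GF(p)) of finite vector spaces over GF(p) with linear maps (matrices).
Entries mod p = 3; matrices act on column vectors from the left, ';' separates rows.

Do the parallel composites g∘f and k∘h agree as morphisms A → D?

Answer: COMMUTES

Derivation:
1) trace f;g:
  e0=⟨1,0⟩ f=>⟨2,2,2⟩ g=>⟨2,1⟩
  e1=⟨0,1⟩ f=>⟨1,0,2⟩ g=>⟨1,1⟩
  result₁ = ⟨2 1; 1 1⟩
2) trace h;k:
  e0=⟨1,0⟩ h=>⟨1,1⟩ k=>⟨2,1⟩
  e1=⟨0,1⟩ h=>⟨1,0⟩ k=>⟨1,1⟩
  result₂ = ⟨2 1; 1 1⟩
Equal? same morphism ✓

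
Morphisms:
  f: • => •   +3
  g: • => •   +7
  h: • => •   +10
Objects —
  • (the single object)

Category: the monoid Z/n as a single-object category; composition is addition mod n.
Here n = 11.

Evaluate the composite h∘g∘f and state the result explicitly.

  0 +3≡3 +7≡10 +10≡9  (mod 11)
composite: +9

Answer: +9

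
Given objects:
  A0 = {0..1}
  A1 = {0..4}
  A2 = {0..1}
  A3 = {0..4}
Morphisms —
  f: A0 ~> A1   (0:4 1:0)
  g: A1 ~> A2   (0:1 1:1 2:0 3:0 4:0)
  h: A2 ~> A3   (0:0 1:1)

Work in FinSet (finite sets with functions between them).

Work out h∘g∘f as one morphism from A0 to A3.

Answer: (0:0 1:1)

Derivation:
  0 f~>4 g~>0 h~>0
  1 f~>0 g~>1 h~>1
composite: (0:0 1:1)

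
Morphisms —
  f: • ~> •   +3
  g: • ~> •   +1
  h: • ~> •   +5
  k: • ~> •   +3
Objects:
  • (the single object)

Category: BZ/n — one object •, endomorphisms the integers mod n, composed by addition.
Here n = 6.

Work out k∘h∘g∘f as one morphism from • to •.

  0 +3≡3 +1≡4 +5≡3 +3≡0  (mod 6)
⟦path⟧: +0

Answer: +0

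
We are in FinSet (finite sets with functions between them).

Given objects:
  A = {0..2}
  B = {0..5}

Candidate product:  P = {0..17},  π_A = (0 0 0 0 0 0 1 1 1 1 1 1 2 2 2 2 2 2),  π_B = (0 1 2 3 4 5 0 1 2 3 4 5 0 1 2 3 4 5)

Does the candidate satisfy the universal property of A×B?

|A|·|B| = 3·6 = 18;  |P| = 18
Check the pairing map k ↦ (π_A(k), π_B(k)):
  0 : (0,0)
  1 : (0,1)
  2 : (0,2)
  3 : (0,3)
  4 : (0,4)
  5 : (0,5)
  6 : (1,0)
  7 : (1,1)
  8 : (1,2)
  9 : (1,3)
  10 : (1,4)
  11 : (1,5)
  12 : (2,0)
  13 : (2,1)
  14 : (2,2)
  15 : (2,3)
  16 : (2,4)
  17 : (2,5)
distinct pairs in image: 18 / 18 needed
  → bijection onto A×B; projections well-typed.

Answer: VALID PRODUCT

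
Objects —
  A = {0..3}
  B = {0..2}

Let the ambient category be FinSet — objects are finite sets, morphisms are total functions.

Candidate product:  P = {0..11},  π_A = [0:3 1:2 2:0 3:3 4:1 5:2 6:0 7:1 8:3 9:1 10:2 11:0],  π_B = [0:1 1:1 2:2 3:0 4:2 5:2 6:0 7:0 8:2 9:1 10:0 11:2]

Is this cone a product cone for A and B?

|A|·|B| = 4·3 = 12;  |P| = 12
Check the pairing map k ↦ (π_A(k), π_B(k)):
  0 : (3,1)
  1 : (2,1)
  2 : (0,2)
  3 : (3,0)
  4 : (1,2)
  5 : (2,2)
  6 : (0,0)
  7 : (1,0)
  8 : (3,2)
  9 : (1,1)
  10 : (2,0)
  11 : (0,2)  ✗ repeats pair of k=2
distinct pairs in image: 11 / 12 needed
  → (0,2) hit at k=2 and k=11

Answer: NOT A VALID PRODUCT — duplicate pair at indices 2,11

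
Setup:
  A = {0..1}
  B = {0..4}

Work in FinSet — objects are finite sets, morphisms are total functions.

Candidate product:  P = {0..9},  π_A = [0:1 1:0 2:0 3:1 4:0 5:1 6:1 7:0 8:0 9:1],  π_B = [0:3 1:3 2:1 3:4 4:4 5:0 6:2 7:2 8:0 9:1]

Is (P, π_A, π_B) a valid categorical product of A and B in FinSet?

Answer: VALID PRODUCT

Work:
|A|·|B| = 2·5 = 10;  |P| = 10
Check the pairing map k ↦ (π_A(k), π_B(k)):
  0 : (1,3)
  1 : (0,3)
  2 : (0,1)
  3 : (1,4)
  4 : (0,4)
  5 : (1,0)
  6 : (1,2)
  7 : (0,2)
  8 : (0,0)
  9 : (1,1)
distinct pairs in image: 10 / 10 needed
  → bijection onto A×B; projections well-typed.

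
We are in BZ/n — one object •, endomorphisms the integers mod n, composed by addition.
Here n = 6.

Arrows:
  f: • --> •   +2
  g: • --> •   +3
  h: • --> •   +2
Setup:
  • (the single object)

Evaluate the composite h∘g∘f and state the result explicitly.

Answer: +1

Trace:
  0 +2≡2 +3≡5 +2≡1  (mod 6)
result: +1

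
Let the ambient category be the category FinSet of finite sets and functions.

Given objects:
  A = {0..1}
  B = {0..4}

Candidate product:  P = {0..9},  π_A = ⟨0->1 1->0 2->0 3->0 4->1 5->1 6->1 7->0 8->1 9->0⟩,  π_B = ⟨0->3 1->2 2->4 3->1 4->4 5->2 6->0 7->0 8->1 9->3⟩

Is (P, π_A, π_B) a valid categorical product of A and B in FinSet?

Answer: VALID PRODUCT

Trace:
|A|·|B| = 2·5 = 10;  |P| = 10
Check the pairing map k ↦ (π_A(k), π_B(k)):
  0 -> (1,3)
  1 -> (0,2)
  2 -> (0,4)
  3 -> (0,1)
  4 -> (1,4)
  5 -> (1,2)
  6 -> (1,0)
  7 -> (0,0)
  8 -> (1,1)
  9 -> (0,3)
distinct pairs in image: 10 / 10 needed
  → bijection onto A×B; projections well-typed.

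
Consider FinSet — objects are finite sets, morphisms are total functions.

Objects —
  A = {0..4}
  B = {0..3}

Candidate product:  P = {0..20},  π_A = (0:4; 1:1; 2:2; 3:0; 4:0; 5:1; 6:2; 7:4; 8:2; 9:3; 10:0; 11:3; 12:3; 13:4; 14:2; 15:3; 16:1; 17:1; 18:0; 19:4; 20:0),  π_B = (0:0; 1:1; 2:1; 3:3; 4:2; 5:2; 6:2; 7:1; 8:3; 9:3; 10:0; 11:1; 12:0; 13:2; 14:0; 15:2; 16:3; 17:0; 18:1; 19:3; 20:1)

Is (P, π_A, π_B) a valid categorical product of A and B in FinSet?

Answer: NOT A VALID PRODUCT — |P|=21 ≠ |A|·|B|=20

Work:
|A|·|B| = 5·4 = 20;  |P| = 21
  → cardinalities differ; no bijection possible.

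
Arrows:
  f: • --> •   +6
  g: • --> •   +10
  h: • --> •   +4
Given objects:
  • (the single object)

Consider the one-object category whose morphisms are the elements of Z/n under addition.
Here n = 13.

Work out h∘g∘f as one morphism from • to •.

  0 +6≡6 +10≡3 +4≡7  (mod 13)
composite: +7

Answer: +7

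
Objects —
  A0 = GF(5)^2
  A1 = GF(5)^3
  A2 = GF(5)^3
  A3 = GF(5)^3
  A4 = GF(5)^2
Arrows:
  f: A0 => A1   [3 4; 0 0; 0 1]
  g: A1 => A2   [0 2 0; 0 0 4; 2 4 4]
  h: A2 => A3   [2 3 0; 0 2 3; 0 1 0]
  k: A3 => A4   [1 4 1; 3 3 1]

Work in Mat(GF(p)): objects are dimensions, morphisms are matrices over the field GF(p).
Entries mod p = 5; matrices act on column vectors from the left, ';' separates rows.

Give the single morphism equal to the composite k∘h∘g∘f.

  e0=⟨1,0⟩ f=>⟨3,0,0⟩ g=>⟨0,0,1⟩ h=>⟨0,3,0⟩ k=>⟨2,4⟩
  e1=⟨0,1⟩ f=>⟨4,0,1⟩ g=>⟨0,4,2⟩ h=>⟨2,4,4⟩ k=>⟨2,2⟩
composite: [2 2; 4 2]

Answer: [2 2; 4 2]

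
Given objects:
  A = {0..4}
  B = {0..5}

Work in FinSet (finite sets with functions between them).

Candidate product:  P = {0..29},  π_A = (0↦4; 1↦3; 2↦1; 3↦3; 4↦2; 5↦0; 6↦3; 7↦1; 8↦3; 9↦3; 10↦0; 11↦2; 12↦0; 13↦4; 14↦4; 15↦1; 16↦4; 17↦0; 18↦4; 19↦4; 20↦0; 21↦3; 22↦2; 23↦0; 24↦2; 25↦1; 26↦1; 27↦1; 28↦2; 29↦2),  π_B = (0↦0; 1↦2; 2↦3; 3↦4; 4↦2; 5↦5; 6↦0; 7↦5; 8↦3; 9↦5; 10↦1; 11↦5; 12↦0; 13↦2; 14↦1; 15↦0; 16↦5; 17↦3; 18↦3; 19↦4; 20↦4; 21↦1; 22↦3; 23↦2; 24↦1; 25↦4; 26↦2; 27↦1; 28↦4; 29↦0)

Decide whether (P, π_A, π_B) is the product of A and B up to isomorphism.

|A|·|B| = 5·6 = 30;  |P| = 30
Check the pairing map k ↦ (π_A(k), π_B(k)):
  0 ↦ (4,0)
  1 ↦ (3,2)
  2 ↦ (1,3)
  3 ↦ (3,4)
  4 ↦ (2,2)
  5 ↦ (0,5)
  6 ↦ (3,0)
  7 ↦ (1,5)
  8 ↦ (3,3)
  9 ↦ (3,5)
  10 ↦ (0,1)
  11 ↦ (2,5)
  12 ↦ (0,0)
  13 ↦ (4,2)
  14 ↦ (4,1)
  15 ↦ (1,0)
  16 ↦ (4,5)
  17 ↦ (0,3)
  18 ↦ (4,3)
  19 ↦ (4,4)
  20 ↦ (0,4)
  21 ↦ (3,1)
  22 ↦ (2,3)
  23 ↦ (0,2)
  24 ↦ (2,1)
  25 ↦ (1,4)
  26 ↦ (1,2)
  27 ↦ (1,1)
  28 ↦ (2,4)
  29 ↦ (2,0)
distinct pairs in image: 30 / 30 needed
  → bijection onto A×B; projections well-typed.

Answer: VALID PRODUCT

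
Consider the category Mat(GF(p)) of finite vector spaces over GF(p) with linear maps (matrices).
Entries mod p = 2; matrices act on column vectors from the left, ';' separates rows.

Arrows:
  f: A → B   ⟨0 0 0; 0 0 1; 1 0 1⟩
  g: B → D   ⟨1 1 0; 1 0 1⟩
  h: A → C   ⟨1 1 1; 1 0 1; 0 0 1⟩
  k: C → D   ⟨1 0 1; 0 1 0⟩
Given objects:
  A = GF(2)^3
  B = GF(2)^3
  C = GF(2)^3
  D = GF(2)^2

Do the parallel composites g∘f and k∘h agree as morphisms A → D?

Answer: DOES NOT COMMUTE

Trace:
Along f;g (path 1):
  e0=⟨1,0,0⟩ f→⟨0,0,1⟩ g→⟨0,1⟩
  e1=⟨0,1,0⟩ f→⟨0,0,0⟩ g→⟨0,0⟩
  e2=⟨0,0,1⟩ f→⟨0,1,1⟩ g→⟨1,1⟩
  ⟦path⟧₁ = ⟨0 0 1; 1 0 1⟩
Along h;k (path 2):
  e0=⟨1,0,0⟩ h→⟨1,1,0⟩ k→⟨1,1⟩
  e1=⟨0,1,0⟩ h→⟨1,0,0⟩ k→⟨1,0⟩
  e2=⟨0,0,1⟩ h→⟨1,1,1⟩ k→⟨0,1⟩
  ⟦path⟧₂ = ⟨1 1 0; 1 0 1⟩
Equal? NO — does not commute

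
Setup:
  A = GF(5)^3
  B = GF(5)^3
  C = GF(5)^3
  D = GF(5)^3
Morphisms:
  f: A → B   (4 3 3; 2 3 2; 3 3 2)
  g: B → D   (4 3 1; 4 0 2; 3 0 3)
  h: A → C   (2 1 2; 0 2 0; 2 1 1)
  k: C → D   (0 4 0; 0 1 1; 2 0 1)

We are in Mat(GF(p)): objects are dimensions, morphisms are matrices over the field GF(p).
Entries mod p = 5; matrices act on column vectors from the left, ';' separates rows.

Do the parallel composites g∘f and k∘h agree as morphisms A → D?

Answer: DOES NOT COMMUTE

Work:
Path 1 = f;g:
  e0=(1,0,0) f→(4,2,3) g→(0,2,1)
  e1=(0,1,0) f→(3,3,3) g→(4,3,3)
  e2=(0,0,1) f→(3,2,2) g→(0,1,0)
  result₁ = (0 4 0; 2 3 1; 1 3 0)
Path 2 = h;k:
  e0=(1,0,0) h→(2,0,2) k→(0,2,1)
  e1=(0,1,0) h→(1,2,1) k→(3,3,3)
  e2=(0,0,1) h→(2,0,1) k→(0,1,0)
  result₂ = (0 3 0; 2 3 1; 1 3 0)
Equal? differ; not commutative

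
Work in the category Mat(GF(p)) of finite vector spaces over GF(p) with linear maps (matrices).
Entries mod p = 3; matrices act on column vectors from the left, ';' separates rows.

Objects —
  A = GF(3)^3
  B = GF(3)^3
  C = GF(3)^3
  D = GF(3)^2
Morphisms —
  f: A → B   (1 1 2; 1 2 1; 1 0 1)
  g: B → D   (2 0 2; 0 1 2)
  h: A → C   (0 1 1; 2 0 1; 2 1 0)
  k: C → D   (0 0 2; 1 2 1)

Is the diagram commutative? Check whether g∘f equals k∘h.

Path 1 = f;g:
  e0=(1,0,0) f→(1,1,1) g→(1,0)
  e1=(0,1,0) f→(1,2,0) g→(2,2)
  e2=(0,0,1) f→(2,1,1) g→(0,0)
  composite₁ = (1 2 0; 0 2 0)
Path 2 = h;k:
  e0=(1,0,0) h→(0,2,2) k→(1,0)
  e1=(0,1,0) h→(1,0,1) k→(2,2)
  e2=(0,0,1) h→(1,1,0) k→(0,0)
  composite₂ = (1 2 0; 0 2 0)
Equal? same morphism ✓

Answer: COMMUTES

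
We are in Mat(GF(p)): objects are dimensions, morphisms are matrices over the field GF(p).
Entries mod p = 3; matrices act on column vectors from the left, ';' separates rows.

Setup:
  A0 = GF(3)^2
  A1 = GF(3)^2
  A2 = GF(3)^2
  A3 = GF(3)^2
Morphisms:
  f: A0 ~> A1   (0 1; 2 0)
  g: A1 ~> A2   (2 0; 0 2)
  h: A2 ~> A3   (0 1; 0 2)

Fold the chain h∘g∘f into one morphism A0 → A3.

Answer: (1 0; 2 0)

Trace:
  e0=(1,0) f~>(0,2) g~>(0,1) h~>(1,2)
  e1=(0,1) f~>(1,0) g~>(2,0) h~>(0,0)
result: (1 0; 2 0)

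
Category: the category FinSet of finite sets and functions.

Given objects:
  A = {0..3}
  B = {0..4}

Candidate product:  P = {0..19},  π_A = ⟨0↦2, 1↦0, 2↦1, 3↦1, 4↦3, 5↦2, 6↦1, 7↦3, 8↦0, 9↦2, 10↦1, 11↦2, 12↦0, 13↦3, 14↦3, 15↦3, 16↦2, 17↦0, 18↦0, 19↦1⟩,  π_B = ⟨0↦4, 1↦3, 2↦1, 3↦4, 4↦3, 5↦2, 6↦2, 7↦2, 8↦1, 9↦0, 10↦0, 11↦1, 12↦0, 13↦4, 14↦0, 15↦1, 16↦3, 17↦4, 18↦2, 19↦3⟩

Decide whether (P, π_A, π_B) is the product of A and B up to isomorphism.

Answer: VALID PRODUCT

Derivation:
|A|·|B| = 4·5 = 20;  |P| = 20
Check the pairing map k ↦ (π_A(k), π_B(k)):
  0 ↦ (2,4)
  1 ↦ (0,3)
  2 ↦ (1,1)
  3 ↦ (1,4)
  4 ↦ (3,3)
  5 ↦ (2,2)
  6 ↦ (1,2)
  7 ↦ (3,2)
  8 ↦ (0,1)
  9 ↦ (2,0)
  10 ↦ (1,0)
  11 ↦ (2,1)
  12 ↦ (0,0)
  13 ↦ (3,4)
  14 ↦ (3,0)
  15 ↦ (3,1)
  16 ↦ (2,3)
  17 ↦ (0,4)
  18 ↦ (0,2)
  19 ↦ (1,3)
distinct pairs in image: 20 / 20 needed
  → bijection onto A×B; projections well-typed.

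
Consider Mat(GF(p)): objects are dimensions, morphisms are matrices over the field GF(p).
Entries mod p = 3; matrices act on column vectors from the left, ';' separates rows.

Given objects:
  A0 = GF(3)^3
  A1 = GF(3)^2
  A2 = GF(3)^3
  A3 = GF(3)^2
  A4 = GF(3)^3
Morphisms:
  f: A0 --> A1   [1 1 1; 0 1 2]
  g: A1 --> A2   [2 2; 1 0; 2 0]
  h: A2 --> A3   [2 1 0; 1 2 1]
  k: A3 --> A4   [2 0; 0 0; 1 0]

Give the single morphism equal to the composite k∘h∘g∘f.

Answer: [1 0 2; 0 0 0; 2 0 1]

Derivation:
  e0=(1,0,0) f-->(1,0) g-->(2,1,2) h-->(2,0) k-->(1,0,2)
  e1=(0,1,0) f-->(1,1) g-->(1,1,2) h-->(0,2) k-->(0,0,0)
  e2=(0,0,1) f-->(1,2) g-->(0,1,2) h-->(1,1) k-->(2,0,1)
composite: [1 0 2; 0 0 0; 2 0 1]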